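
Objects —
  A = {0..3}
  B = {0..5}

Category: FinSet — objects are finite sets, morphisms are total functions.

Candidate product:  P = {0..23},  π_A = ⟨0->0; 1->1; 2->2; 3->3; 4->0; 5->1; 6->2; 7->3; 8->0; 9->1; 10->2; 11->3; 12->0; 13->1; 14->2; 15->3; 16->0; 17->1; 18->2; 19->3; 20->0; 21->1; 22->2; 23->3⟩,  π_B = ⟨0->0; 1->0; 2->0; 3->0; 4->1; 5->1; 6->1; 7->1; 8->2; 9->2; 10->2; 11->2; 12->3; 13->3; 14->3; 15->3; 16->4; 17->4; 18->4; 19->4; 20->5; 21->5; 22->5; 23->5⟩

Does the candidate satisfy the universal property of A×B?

Answer: VALID PRODUCT

Derivation:
|A|·|B| = 4·6 = 24;  |P| = 24
Check the pairing map k ↦ (π_A(k), π_B(k)):
  0 -> (0,0)
  1 -> (1,0)
  2 -> (2,0)
  3 -> (3,0)
  4 -> (0,1)
  5 -> (1,1)
  6 -> (2,1)
  7 -> (3,1)
  8 -> (0,2)
  9 -> (1,2)
  10 -> (2,2)
  11 -> (3,2)
  12 -> (0,3)
  13 -> (1,3)
  14 -> (2,3)
  15 -> (3,3)
  16 -> (0,4)
  17 -> (1,4)
  18 -> (2,4)
  19 -> (3,4)
  20 -> (0,5)
  21 -> (1,5)
  22 -> (2,5)
  23 -> (3,5)
distinct pairs in image: 24 / 24 needed
  → bijection onto A×B; projections well-typed.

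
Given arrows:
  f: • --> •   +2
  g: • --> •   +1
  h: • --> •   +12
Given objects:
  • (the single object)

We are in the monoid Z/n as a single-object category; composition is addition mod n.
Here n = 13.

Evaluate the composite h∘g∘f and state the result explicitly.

  0 +2≡2 +1≡3 +12≡2  (mod 13)
result: +2

Answer: +2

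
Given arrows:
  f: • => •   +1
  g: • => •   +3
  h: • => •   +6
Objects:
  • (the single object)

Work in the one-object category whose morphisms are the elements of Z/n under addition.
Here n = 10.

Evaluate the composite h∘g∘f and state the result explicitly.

Answer: +0

Work:
  0 +1≡1 +3≡4 +6≡0  (mod 10)
⟦path⟧: +0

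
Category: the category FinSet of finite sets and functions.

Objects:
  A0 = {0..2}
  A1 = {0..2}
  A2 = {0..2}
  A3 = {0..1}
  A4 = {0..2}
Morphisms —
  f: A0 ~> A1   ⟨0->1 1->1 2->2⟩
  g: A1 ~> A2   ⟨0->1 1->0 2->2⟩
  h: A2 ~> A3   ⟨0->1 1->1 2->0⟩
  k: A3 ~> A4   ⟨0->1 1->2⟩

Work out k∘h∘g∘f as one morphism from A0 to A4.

Answer: ⟨0->2 1->2 2->1⟩

Derivation:
  0 f~>1 g~>0 h~>1 k~>2
  1 f~>1 g~>0 h~>1 k~>2
  2 f~>2 g~>2 h~>0 k~>1
composite: ⟨0->2 1->2 2->1⟩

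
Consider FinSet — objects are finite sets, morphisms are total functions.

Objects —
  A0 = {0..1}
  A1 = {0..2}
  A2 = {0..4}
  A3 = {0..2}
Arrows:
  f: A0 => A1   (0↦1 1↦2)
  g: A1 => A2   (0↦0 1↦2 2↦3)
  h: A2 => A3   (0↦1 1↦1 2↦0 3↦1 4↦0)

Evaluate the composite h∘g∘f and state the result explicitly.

Answer: (0↦0 1↦1)

Work:
  0 f=>1 g=>2 h=>0
  1 f=>2 g=>3 h=>1
result: (0↦0 1↦1)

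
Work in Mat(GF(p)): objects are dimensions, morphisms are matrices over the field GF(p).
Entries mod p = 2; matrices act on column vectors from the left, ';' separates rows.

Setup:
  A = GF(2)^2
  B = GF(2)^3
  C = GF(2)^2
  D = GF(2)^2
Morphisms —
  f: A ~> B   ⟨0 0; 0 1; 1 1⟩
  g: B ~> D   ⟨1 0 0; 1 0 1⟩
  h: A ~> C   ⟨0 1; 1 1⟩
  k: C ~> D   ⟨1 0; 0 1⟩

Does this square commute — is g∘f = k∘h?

Answer: DOES NOT COMMUTE

Work:
1) trace f;g:
  e0=(1,0) f~>(0,0,1) g~>(0,1)
  e1=(0,1) f~>(0,1,1) g~>(0,1)
  result₁ = ⟨0 0; 1 1⟩
2) trace h;k:
  e0=(1,0) h~>(0,1) k~>(0,1)
  e1=(0,1) h~>(1,1) k~>(1,1)
  result₂ = ⟨0 1; 1 1⟩
Equal? differ; not commutative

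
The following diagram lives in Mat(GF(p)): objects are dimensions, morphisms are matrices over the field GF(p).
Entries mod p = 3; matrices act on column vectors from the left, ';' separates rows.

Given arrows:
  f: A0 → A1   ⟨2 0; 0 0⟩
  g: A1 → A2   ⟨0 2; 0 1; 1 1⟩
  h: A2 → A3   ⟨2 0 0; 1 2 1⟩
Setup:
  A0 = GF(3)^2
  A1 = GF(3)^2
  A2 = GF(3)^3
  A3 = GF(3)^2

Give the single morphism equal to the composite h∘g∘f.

  e0=⟨1,0⟩ f→⟨2,0⟩ g→⟨0,0,2⟩ h→⟨0,2⟩
  e1=⟨0,1⟩ f→⟨0,0⟩ g→⟨0,0,0⟩ h→⟨0,0⟩
result: ⟨0 0; 2 0⟩

Answer: ⟨0 0; 2 0⟩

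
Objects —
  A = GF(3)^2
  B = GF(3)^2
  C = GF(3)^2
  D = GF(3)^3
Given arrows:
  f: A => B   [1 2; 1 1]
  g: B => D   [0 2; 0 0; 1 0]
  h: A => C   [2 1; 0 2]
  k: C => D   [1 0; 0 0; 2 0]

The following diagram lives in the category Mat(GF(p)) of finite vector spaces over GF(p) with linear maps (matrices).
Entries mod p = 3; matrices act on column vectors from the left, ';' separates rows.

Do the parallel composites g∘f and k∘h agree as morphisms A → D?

Answer: DOES NOT COMMUTE

Work:
Path 1 = f;g:
  e0=[1,0] f=>[1,1] g=>[2,0,1]
  e1=[0,1] f=>[2,1] g=>[2,0,2]
  composite₁ = [2 2; 0 0; 1 2]
Path 2 = h;k:
  e0=[1,0] h=>[2,0] k=>[2,0,1]
  e1=[0,1] h=>[1,2] k=>[1,0,2]
  composite₂ = [2 1; 0 0; 1 2]
Equal? distinct morphisms ✗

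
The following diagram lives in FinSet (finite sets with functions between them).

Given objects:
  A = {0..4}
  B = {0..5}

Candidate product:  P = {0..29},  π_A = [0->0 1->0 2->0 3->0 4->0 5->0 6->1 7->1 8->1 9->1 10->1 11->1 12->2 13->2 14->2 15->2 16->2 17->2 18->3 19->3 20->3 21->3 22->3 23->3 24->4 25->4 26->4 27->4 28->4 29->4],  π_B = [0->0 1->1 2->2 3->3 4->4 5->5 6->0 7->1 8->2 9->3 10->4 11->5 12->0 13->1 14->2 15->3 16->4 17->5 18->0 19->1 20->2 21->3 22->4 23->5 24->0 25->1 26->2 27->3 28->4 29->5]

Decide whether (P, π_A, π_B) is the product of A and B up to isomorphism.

|A|·|B| = 5·6 = 30;  |P| = 30
Check the pairing map k ↦ (π_A(k), π_B(k)):
  0 -> (0,0)
  1 -> (0,1)
  2 -> (0,2)
  3 -> (0,3)
  4 -> (0,4)
  5 -> (0,5)
  6 -> (1,0)
  7 -> (1,1)
  8 -> (1,2)
  9 -> (1,3)
  10 -> (1,4)
  11 -> (1,5)
  12 -> (2,0)
  13 -> (2,1)
  14 -> (2,2)
  15 -> (2,3)
  16 -> (2,4)
  17 -> (2,5)
  18 -> (3,0)
  19 -> (3,1)
  20 -> (3,2)
  21 -> (3,3)
  22 -> (3,4)
  23 -> (3,5)
  24 -> (4,0)
  25 -> (4,1)
  26 -> (4,2)
  27 -> (4,3)
  28 -> (4,4)
  29 -> (4,5)
distinct pairs in image: 30 / 30 needed
  → bijection onto A×B; projections well-typed.

Answer: VALID PRODUCT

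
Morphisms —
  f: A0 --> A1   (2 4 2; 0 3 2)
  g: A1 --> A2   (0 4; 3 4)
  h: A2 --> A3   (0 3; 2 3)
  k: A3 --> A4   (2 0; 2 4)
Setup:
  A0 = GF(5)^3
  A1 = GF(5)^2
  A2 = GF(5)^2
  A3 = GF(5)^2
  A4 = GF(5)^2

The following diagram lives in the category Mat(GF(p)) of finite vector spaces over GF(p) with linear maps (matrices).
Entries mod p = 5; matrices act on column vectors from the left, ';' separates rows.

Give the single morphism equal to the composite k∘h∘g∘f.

Answer: (1 4 4; 3 3 1)

Derivation:
  e0=[1,0,0] f-->[2,0] g-->[0,1] h-->[3,3] k-->[1,3]
  e1=[0,1,0] f-->[4,3] g-->[2,4] h-->[2,1] k-->[4,3]
  e2=[0,0,1] f-->[2,2] g-->[3,4] h-->[2,3] k-->[4,1]
⟦path⟧: (1 4 4; 3 3 1)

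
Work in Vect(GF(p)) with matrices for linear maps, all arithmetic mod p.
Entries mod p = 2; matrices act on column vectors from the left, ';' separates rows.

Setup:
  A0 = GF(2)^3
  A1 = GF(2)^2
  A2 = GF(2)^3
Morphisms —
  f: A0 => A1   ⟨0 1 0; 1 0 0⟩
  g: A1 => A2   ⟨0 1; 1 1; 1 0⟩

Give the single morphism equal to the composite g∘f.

  e0=⟨1,0,0⟩ f=>⟨0,1⟩ g=>⟨1,1,0⟩
  e1=⟨0,1,0⟩ f=>⟨1,0⟩ g=>⟨0,1,1⟩
  e2=⟨0,0,1⟩ f=>⟨0,0⟩ g=>⟨0,0,0⟩
result: ⟨1 0 0; 1 1 0; 0 1 0⟩

Answer: ⟨1 0 0; 1 1 0; 0 1 0⟩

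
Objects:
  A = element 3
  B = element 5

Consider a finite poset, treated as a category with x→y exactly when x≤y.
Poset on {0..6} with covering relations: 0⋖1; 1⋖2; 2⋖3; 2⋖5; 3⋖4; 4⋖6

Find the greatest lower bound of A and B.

Answer: A∧B = 2

Work:
Common predecessors of 3,5: {0,1,2}
  0 ⊑ 2
  1 ⊑ 2
  2 ⊑ 2
glb = 2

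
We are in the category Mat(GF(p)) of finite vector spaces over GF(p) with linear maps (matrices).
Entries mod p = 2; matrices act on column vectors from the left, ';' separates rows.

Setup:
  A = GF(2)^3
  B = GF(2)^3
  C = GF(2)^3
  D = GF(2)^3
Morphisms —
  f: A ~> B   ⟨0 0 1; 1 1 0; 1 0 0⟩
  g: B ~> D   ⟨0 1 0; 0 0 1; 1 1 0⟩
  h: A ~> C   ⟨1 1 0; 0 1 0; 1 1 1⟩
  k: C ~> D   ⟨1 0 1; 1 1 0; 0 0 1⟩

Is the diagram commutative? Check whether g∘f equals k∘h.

Answer: DOES NOT COMMUTE

Derivation:
1) trace f;g:
  e0=⟨1,0,0⟩ f~>⟨0,1,1⟩ g~>⟨1,1,1⟩
  e1=⟨0,1,0⟩ f~>⟨0,1,0⟩ g~>⟨1,0,1⟩
  e2=⟨0,0,1⟩ f~>⟨1,0,0⟩ g~>⟨0,0,1⟩
  result₁ = ⟨1 1 0; 1 0 0; 1 1 1⟩
2) trace h;k:
  e0=⟨1,0,0⟩ h~>⟨1,0,1⟩ k~>⟨0,1,1⟩
  e1=⟨0,1,0⟩ h~>⟨1,1,1⟩ k~>⟨0,0,1⟩
  e2=⟨0,0,1⟩ h~>⟨0,0,1⟩ k~>⟨1,0,1⟩
  result₂ = ⟨0 0 1; 1 0 0; 1 1 1⟩
Equal? NO — does not commute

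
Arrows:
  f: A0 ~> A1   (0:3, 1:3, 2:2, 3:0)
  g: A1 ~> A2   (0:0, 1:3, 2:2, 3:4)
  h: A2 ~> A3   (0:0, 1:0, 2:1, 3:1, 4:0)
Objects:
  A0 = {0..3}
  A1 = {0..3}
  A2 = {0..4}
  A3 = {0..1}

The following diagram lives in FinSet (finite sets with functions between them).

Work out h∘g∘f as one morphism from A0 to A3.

  0 f~>3 g~>4 h~>0
  1 f~>3 g~>4 h~>0
  2 f~>2 g~>2 h~>1
  3 f~>0 g~>0 h~>0
⟦path⟧: (0:0, 1:0, 2:1, 3:0)

Answer: (0:0, 1:0, 2:1, 3:0)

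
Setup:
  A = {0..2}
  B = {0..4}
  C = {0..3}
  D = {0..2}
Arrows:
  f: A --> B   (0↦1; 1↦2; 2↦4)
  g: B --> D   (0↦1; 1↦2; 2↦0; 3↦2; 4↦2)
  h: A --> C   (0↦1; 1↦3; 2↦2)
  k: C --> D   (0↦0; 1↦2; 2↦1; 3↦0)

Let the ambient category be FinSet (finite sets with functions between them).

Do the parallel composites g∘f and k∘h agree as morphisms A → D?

Along f;g (path 1):
  0 f-->1 g-->2
  1 f-->2 g-->0
  2 f-->4 g-->2
  ⟦path⟧₁ = (0↦2; 1↦0; 2↦2)
Along h;k (path 2):
  0 h-->1 k-->2
  1 h-->3 k-->0
  2 h-->2 k-->1
  ⟦path⟧₂ = (0↦2; 1↦0; 2↦1)
Equal? differ; not commutative

Answer: DOES NOT COMMUTE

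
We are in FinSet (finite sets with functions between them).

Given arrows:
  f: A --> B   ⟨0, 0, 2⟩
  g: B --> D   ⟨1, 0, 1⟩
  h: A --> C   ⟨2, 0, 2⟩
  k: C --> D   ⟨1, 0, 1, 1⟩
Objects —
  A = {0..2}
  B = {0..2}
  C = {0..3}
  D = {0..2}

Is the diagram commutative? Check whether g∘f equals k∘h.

Answer: COMMUTES

Derivation:
1) trace f;g:
  0 f-->0 g-->1
  1 f-->0 g-->1
  2 f-->2 g-->1
  result₁ = ⟨1, 1, 1⟩
2) trace h;k:
  0 h-->2 k-->1
  1 h-->0 k-->1
  2 h-->2 k-->1
  result₂ = ⟨1, 1, 1⟩
Equal? equal; square commutes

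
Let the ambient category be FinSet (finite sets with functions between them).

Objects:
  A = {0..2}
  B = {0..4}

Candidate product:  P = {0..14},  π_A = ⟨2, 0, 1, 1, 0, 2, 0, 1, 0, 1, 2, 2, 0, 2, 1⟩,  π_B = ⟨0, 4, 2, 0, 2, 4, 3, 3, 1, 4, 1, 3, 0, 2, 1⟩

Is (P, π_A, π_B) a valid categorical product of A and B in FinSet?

Answer: VALID PRODUCT

Derivation:
|A|·|B| = 3·5 = 15;  |P| = 15
Check the pairing map k ↦ (π_A(k), π_B(k)):
  0 ↦ (2,0)
  1 ↦ (0,4)
  2 ↦ (1,2)
  3 ↦ (1,0)
  4 ↦ (0,2)
  5 ↦ (2,4)
  6 ↦ (0,3)
  7 ↦ (1,3)
  8 ↦ (0,1)
  9 ↦ (1,4)
  10 ↦ (2,1)
  11 ↦ (2,3)
  12 ↦ (0,0)
  13 ↦ (2,2)
  14 ↦ (1,1)
distinct pairs in image: 15 / 15 needed
  → bijection onto A×B; projections well-typed.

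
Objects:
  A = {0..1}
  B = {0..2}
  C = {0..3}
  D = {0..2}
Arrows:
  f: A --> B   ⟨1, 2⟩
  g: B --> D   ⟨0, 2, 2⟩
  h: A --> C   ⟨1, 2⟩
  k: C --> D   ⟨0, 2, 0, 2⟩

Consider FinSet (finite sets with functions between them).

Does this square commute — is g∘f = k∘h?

Along f;g (path 1):
  0 f-->1 g-->2
  1 f-->2 g-->2
  composite₁ = ⟨2, 2⟩
Along h;k (path 2):
  0 h-->1 k-->2
  1 h-->2 k-->0
  composite₂ = ⟨2, 0⟩
Equal? NO — does not commute

Answer: DOES NOT COMMUTE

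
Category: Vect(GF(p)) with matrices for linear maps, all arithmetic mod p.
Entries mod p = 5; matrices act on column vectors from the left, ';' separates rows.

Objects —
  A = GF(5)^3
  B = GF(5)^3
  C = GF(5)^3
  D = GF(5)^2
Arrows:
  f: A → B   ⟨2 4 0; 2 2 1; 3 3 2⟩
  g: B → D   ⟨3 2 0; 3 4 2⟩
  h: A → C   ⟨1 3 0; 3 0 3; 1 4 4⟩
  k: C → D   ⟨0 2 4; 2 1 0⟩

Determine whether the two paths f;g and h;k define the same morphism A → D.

Answer: COMMUTES

Trace:
Along f;g (path 1):
  e0=(1,0,0) f→(2,2,3) g→(0,0)
  e1=(0,1,0) f→(4,2,3) g→(1,1)
  e2=(0,0,1) f→(0,1,2) g→(2,3)
  composite₁ = ⟨0 1 2; 0 1 3⟩
Along h;k (path 2):
  e0=(1,0,0) h→(1,3,1) k→(0,0)
  e1=(0,1,0) h→(3,0,4) k→(1,1)
  e2=(0,0,1) h→(0,3,4) k→(2,3)
  composite₂ = ⟨0 1 2; 0 1 3⟩
Equal? YES — commutes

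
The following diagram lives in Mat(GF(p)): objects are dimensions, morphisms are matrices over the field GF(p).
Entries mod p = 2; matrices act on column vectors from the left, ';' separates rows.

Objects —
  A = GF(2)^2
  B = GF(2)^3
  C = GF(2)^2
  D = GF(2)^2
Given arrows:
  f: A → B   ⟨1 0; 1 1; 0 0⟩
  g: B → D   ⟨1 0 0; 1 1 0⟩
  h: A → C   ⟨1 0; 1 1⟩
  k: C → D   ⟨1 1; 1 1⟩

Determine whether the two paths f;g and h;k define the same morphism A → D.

1) trace f;g:
  e0=⟨1,0⟩ f→⟨1,1,0⟩ g→⟨1,0⟩
  e1=⟨0,1⟩ f→⟨0,1,0⟩ g→⟨0,1⟩
  result₁ = ⟨1 0; 0 1⟩
2) trace h;k:
  e0=⟨1,0⟩ h→⟨1,1⟩ k→⟨0,0⟩
  e1=⟨0,1⟩ h→⟨0,1⟩ k→⟨1,1⟩
  result₂ = ⟨0 1; 0 1⟩
Equal? distinct morphisms ✗

Answer: DOES NOT COMMUTE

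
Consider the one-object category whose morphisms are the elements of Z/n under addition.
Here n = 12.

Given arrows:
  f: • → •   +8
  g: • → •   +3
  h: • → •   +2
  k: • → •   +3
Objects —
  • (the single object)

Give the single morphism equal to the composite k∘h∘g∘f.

Answer: +4

Trace:
  0 +8≡8 +3≡11 +2≡1 +3≡4  (mod 12)
result: +4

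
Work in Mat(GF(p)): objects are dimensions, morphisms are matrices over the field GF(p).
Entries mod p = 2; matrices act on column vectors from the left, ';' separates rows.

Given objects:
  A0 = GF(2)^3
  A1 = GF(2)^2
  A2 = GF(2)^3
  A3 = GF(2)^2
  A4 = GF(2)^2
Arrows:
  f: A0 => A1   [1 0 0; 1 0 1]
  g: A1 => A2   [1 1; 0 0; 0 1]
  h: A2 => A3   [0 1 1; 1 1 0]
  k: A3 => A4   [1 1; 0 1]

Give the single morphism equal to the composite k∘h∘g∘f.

  e0=[1,0,0] f=>[1,1] g=>[0,0,1] h=>[1,0] k=>[1,0]
  e1=[0,1,0] f=>[0,0] g=>[0,0,0] h=>[0,0] k=>[0,0]
  e2=[0,0,1] f=>[0,1] g=>[1,0,1] h=>[1,1] k=>[0,1]
composite: [1 0 0; 0 0 1]

Answer: [1 0 0; 0 0 1]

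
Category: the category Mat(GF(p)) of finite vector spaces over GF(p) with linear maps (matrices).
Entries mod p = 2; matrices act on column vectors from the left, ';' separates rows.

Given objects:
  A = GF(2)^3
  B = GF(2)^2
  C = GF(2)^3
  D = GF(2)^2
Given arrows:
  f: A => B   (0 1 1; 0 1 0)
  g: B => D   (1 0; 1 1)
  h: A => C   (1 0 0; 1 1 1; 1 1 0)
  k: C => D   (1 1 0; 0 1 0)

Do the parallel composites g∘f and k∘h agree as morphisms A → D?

Answer: DOES NOT COMMUTE

Derivation:
Along f;g (path 1):
  e0=⟨1,0,0⟩ f=>⟨0,0⟩ g=>⟨0,0⟩
  e1=⟨0,1,0⟩ f=>⟨1,1⟩ g=>⟨1,0⟩
  e2=⟨0,0,1⟩ f=>⟨1,0⟩ g=>⟨1,1⟩
  ⟦path⟧₁ = (0 1 1; 0 0 1)
Along h;k (path 2):
  e0=⟨1,0,0⟩ h=>⟨1,1,1⟩ k=>⟨0,1⟩
  e1=⟨0,1,0⟩ h=>⟨0,1,1⟩ k=>⟨1,1⟩
  e2=⟨0,0,1⟩ h=>⟨0,1,0⟩ k=>⟨1,1⟩
  ⟦path⟧₂ = (0 1 1; 1 1 1)
Equal? distinct morphisms ✗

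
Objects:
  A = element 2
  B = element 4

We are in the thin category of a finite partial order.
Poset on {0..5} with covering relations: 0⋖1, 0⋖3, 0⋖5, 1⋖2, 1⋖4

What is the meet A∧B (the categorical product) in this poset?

Answer: A∧B = 1

Trace:
{x : x<=A ∧ x<=B} = {0,1}  (A=2, B=4)
  0 <= 1
  1 <= 1
glb = 1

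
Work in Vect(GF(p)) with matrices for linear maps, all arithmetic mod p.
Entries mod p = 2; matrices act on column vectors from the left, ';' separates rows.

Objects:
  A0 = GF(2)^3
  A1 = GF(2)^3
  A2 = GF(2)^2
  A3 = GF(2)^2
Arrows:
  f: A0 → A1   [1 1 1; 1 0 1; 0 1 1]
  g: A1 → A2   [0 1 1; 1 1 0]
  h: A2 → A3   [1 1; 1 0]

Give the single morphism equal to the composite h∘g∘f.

  e0=[1,0,0] f→[1,1,0] g→[1,0] h→[1,1]
  e1=[0,1,0] f→[1,0,1] g→[1,1] h→[0,1]
  e2=[0,0,1] f→[1,1,1] g→[0,0] h→[0,0]
⟦path⟧: [1 0 0; 1 1 0]

Answer: [1 0 0; 1 1 0]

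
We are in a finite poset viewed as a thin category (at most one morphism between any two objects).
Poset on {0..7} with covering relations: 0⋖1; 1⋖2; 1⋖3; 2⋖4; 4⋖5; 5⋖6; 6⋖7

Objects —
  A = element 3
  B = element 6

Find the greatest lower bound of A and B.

{x : x<=A ∧ x<=B} = {0,1}  (A=3, B=6)
  0 <= 1
  1 <= 1
glb = 1

Answer: A∧B = 1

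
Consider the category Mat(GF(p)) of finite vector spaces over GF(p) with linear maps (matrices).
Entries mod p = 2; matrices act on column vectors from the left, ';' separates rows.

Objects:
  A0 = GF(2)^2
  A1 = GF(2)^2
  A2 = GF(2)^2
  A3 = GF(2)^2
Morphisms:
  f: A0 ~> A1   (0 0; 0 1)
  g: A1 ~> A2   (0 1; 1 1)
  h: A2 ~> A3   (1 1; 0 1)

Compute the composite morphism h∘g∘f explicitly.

  e0=[1,0] f~>[0,0] g~>[0,0] h~>[0,0]
  e1=[0,1] f~>[0,1] g~>[1,1] h~>[0,1]
result: (0 0; 0 1)

Answer: (0 0; 0 1)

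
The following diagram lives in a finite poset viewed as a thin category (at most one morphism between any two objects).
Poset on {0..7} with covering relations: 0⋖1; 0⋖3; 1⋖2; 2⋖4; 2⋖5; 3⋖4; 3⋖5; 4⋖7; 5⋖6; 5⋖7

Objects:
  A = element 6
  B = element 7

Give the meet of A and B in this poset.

Common predecessors of 6,7: {0,1,2,3,5}
  0 ≤ 5
  1 ≤ 5
  2 ≤ 5
  3 ≤ 5
  5 ≤ 5
glb = 5

Answer: A∧B = 5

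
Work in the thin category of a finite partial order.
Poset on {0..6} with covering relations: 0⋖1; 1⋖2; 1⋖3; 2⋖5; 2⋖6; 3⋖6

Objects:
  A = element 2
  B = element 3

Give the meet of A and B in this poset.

Lower bounds of A=2 and B=3: {0,1}
  0 ≤ 1
  1 ≤ 1
glb = 1

Answer: A∧B = 1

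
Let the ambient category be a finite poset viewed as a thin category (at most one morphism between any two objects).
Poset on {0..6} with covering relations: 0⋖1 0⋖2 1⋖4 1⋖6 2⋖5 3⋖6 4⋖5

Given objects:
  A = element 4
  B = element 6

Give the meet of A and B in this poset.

Lower bounds of A=4 and B=6: {0,1}
  0 <= 1
  1 <= 1
glb = 1

Answer: A∧B = 1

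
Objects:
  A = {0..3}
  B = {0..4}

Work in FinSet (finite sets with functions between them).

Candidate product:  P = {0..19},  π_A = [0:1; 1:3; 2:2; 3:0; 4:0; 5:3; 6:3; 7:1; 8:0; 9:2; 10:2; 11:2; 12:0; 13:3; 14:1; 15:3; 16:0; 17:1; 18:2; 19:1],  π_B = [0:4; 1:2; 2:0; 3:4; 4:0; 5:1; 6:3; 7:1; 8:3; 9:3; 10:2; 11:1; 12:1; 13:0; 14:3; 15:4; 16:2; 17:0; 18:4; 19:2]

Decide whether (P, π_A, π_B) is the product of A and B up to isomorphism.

Answer: VALID PRODUCT

Derivation:
|A|·|B| = 4·5 = 20;  |P| = 20
Check the pairing map k ↦ (π_A(k), π_B(k)):
  0 : (1,4)
  1 : (3,2)
  2 : (2,0)
  3 : (0,4)
  4 : (0,0)
  5 : (3,1)
  6 : (3,3)
  7 : (1,1)
  8 : (0,3)
  9 : (2,3)
  10 : (2,2)
  11 : (2,1)
  12 : (0,1)
  13 : (3,0)
  14 : (1,3)
  15 : (3,4)
  16 : (0,2)
  17 : (1,0)
  18 : (2,4)
  19 : (1,2)
distinct pairs in image: 20 / 20 needed
  → bijection onto A×B; projections well-typed.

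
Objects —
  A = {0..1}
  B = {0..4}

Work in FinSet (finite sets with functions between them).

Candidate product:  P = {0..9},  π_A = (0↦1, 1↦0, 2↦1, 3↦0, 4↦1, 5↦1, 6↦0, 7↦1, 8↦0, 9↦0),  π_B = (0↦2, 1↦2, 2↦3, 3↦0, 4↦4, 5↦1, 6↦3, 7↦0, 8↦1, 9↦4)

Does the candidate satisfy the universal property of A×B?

Answer: VALID PRODUCT

Derivation:
|A|·|B| = 2·5 = 10;  |P| = 10
Check the pairing map k ↦ (π_A(k), π_B(k)):
  0 ↦ (1,2)
  1 ↦ (0,2)
  2 ↦ (1,3)
  3 ↦ (0,0)
  4 ↦ (1,4)
  5 ↦ (1,1)
  6 ↦ (0,3)
  7 ↦ (1,0)
  8 ↦ (0,1)
  9 ↦ (0,4)
distinct pairs in image: 10 / 10 needed
  → bijection onto A×B; projections well-typed.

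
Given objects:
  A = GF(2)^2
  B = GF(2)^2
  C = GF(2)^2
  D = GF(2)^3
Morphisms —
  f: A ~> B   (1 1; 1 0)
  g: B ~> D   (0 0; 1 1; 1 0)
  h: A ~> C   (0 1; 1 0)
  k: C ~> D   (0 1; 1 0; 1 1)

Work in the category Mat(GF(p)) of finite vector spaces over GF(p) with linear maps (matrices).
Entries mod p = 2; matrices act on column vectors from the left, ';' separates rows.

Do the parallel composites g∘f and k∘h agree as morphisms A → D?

Answer: DOES NOT COMMUTE

Derivation:
Along f;g (path 1):
  e0=(1,0) f~>(1,1) g~>(0,0,1)
  e1=(0,1) f~>(1,0) g~>(0,1,1)
  result₁ = (0 0; 0 1; 1 1)
Along h;k (path 2):
  e0=(1,0) h~>(0,1) k~>(1,0,1)
  e1=(0,1) h~>(1,0) k~>(0,1,1)
  result₂ = (1 0; 0 1; 1 1)
Equal? differ; not commutative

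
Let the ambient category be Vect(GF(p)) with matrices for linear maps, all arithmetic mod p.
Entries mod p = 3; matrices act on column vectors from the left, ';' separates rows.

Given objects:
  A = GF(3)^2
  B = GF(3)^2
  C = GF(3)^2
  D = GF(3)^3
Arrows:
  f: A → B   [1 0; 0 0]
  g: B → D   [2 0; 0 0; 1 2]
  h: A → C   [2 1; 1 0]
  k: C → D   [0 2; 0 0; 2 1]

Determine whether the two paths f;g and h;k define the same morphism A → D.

Answer: DOES NOT COMMUTE

Derivation:
Path 1 = f;g:
  e0=[1,0] f→[1,0] g→[2,0,1]
  e1=[0,1] f→[0,0] g→[0,0,0]
  ⟦path⟧₁ = [2 0; 0 0; 1 0]
Path 2 = h;k:
  e0=[1,0] h→[2,1] k→[2,0,2]
  e1=[0,1] h→[1,0] k→[0,0,2]
  ⟦path⟧₂ = [2 0; 0 0; 2 2]
Equal? distinct morphisms ✗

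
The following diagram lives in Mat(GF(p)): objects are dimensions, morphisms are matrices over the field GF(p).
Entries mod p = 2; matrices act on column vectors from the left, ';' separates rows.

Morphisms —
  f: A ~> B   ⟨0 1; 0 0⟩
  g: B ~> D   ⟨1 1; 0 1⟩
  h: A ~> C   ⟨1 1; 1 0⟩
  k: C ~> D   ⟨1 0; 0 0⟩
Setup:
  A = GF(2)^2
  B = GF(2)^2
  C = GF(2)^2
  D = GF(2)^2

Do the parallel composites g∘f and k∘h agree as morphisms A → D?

1) trace f;g:
  e0=⟨1,0⟩ f~>⟨0,0⟩ g~>⟨0,0⟩
  e1=⟨0,1⟩ f~>⟨1,0⟩ g~>⟨1,0⟩
  composite₁ = ⟨0 1; 0 0⟩
2) trace h;k:
  e0=⟨1,0⟩ h~>⟨1,1⟩ k~>⟨1,0⟩
  e1=⟨0,1⟩ h~>⟨1,0⟩ k~>⟨1,0⟩
  composite₂ = ⟨1 1; 0 0⟩
Equal? differ; not commutative

Answer: DOES NOT COMMUTE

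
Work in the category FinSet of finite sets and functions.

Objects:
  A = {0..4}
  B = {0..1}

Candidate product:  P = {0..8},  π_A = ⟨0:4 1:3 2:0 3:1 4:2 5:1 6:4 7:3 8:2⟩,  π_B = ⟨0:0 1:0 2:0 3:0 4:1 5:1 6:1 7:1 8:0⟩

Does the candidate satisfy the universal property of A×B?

Answer: NOT A VALID PRODUCT — |P|=9 ≠ |A|·|B|=10

Derivation:
|A|·|B| = 5·2 = 10;  |P| = 9
  → cardinalities differ; no bijection possible.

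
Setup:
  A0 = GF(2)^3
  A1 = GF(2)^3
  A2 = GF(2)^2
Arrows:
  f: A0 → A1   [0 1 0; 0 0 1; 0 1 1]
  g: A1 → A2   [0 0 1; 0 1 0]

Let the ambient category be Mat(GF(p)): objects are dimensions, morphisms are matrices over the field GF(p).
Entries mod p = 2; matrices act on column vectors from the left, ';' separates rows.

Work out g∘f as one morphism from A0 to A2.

Answer: [0 1 1; 0 0 1]

Trace:
  e0=⟨1,0,0⟩ f→⟨0,0,0⟩ g→⟨0,0⟩
  e1=⟨0,1,0⟩ f→⟨1,0,1⟩ g→⟨1,0⟩
  e2=⟨0,0,1⟩ f→⟨0,1,1⟩ g→⟨1,1⟩
composite: [0 1 1; 0 0 1]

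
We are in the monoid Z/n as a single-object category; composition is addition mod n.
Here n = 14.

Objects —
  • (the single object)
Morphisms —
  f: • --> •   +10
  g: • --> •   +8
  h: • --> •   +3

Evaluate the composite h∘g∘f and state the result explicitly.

  0 +10≡10 +8≡4 +3≡7  (mod 14)
⟦path⟧: +7

Answer: +7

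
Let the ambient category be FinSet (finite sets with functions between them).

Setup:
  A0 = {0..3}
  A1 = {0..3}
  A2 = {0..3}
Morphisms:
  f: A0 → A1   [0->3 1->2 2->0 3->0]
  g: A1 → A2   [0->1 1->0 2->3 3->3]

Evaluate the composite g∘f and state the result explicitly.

Answer: [0->3 1->3 2->1 3->1]

Derivation:
  0 f→3 g→3
  1 f→2 g→3
  2 f→0 g→1
  3 f→0 g→1
result: [0->3 1->3 2->1 3->1]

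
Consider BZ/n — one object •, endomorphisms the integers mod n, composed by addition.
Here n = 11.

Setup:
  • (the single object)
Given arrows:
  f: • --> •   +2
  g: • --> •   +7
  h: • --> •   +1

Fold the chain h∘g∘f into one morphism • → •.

  0 +2≡2 +7≡9 +1≡10  (mod 11)
⟦path⟧: +10

Answer: +10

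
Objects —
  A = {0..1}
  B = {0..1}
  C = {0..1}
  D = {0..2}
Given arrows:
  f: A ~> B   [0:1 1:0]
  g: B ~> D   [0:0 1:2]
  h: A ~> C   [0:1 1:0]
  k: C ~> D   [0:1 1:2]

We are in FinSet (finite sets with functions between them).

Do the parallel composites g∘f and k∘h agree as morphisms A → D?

1) trace f;g:
  0 f~>1 g~>2
  1 f~>0 g~>0
  ⟦path⟧₁ = [0:2 1:0]
2) trace h;k:
  0 h~>1 k~>2
  1 h~>0 k~>1
  ⟦path⟧₂ = [0:2 1:1]
Equal? distinct morphisms ✗

Answer: DOES NOT COMMUTE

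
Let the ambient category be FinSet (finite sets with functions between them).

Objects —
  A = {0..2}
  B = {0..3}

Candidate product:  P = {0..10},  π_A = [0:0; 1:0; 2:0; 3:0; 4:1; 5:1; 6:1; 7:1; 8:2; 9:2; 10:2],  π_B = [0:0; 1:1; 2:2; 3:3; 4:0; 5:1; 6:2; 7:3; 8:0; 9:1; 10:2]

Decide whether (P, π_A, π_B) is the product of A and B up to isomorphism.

Answer: NOT A VALID PRODUCT — |P|=11 ≠ |A|·|B|=12

Trace:
|A|·|B| = 3·4 = 12;  |P| = 11
  → cardinalities differ; no bijection possible.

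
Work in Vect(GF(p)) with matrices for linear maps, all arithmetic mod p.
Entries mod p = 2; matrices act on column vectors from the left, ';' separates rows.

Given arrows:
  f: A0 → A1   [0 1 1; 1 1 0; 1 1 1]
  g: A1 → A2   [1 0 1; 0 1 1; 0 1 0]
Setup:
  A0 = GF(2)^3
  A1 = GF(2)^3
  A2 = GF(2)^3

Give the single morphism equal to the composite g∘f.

  e0=⟨1,0,0⟩ f→⟨0,1,1⟩ g→⟨1,0,1⟩
  e1=⟨0,1,0⟩ f→⟨1,1,1⟩ g→⟨0,0,1⟩
  e2=⟨0,0,1⟩ f→⟨1,0,1⟩ g→⟨0,1,0⟩
composite: [1 0 0; 0 0 1; 1 1 0]

Answer: [1 0 0; 0 0 1; 1 1 0]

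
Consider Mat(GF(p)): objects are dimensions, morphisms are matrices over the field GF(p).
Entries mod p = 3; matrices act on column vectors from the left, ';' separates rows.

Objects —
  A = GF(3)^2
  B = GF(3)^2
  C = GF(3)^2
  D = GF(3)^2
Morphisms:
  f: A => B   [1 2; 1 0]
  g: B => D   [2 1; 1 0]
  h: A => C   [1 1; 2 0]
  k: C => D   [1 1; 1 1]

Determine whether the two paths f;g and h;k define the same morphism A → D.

Answer: DOES NOT COMMUTE

Work:
Along f;g (path 1):
  e0=⟨1,0⟩ f=>⟨1,1⟩ g=>⟨0,1⟩
  e1=⟨0,1⟩ f=>⟨2,0⟩ g=>⟨1,2⟩
  result₁ = [0 1; 1 2]
Along h;k (path 2):
  e0=⟨1,0⟩ h=>⟨1,2⟩ k=>⟨0,0⟩
  e1=⟨0,1⟩ h=>⟨1,0⟩ k=>⟨1,1⟩
  result₂ = [0 1; 0 1]
Equal? differ; not commutative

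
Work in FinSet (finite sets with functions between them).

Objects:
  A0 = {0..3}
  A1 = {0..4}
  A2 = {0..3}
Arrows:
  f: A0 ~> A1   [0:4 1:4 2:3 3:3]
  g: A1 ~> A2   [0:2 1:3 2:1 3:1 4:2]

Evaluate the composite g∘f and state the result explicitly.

Answer: [0:2 1:2 2:1 3:1]

Work:
  0 f~>4 g~>2
  1 f~>4 g~>2
  2 f~>3 g~>1
  3 f~>3 g~>1
⟦path⟧: [0:2 1:2 2:1 3:1]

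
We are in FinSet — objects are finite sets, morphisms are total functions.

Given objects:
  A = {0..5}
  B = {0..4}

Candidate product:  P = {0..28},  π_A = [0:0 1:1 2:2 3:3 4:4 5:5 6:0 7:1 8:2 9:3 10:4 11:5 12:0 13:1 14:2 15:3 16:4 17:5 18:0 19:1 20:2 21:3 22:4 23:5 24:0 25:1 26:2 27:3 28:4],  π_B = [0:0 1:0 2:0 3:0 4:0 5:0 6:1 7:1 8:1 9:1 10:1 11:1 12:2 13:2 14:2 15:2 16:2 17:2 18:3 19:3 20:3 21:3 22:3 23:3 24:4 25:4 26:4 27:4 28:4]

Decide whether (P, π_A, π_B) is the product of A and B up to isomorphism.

Answer: NOT A VALID PRODUCT — |P|=29 ≠ |A|·|B|=30

Trace:
|A|·|B| = 6·5 = 30;  |P| = 29
  → cardinalities differ; no bijection possible.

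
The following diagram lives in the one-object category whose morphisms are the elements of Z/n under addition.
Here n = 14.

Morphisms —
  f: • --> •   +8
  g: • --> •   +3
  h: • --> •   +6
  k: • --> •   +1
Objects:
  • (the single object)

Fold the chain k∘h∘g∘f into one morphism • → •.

  0 +8≡8 +3≡11 +6≡3 +1≡4  (mod 14)
composite: +4

Answer: +4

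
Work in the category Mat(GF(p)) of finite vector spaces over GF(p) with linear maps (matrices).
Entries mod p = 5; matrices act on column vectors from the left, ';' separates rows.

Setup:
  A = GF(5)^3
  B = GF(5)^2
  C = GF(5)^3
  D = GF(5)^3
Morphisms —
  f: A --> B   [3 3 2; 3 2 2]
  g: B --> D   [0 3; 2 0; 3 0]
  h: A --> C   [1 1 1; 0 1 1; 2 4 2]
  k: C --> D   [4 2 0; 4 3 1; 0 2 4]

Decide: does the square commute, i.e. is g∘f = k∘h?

Answer: DOES NOT COMMUTE

Work:
1) trace f;g:
  e0=(1,0,0) f-->(3,3) g-->(4,1,4)
  e1=(0,1,0) f-->(3,2) g-->(1,1,4)
  e2=(0,0,1) f-->(2,2) g-->(1,4,1)
  composite₁ = [4 1 1; 1 1 4; 4 4 1]
2) trace h;k:
  e0=(1,0,0) h-->(1,0,2) k-->(4,1,3)
  e1=(0,1,0) h-->(1,1,4) k-->(1,1,3)
  e2=(0,0,1) h-->(1,1,2) k-->(1,4,0)
  composite₂ = [4 1 1; 1 1 4; 3 3 0]
Equal? NO — does not commute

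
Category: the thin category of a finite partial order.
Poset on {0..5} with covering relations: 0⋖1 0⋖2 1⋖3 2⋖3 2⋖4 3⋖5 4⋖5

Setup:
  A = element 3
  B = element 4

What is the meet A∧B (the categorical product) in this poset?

{x : x<=A ∧ x<=B} = {0,2}  (A=3, B=4)
  0 <= 2
  2 <= 2
glb = 2

Answer: A∧B = 2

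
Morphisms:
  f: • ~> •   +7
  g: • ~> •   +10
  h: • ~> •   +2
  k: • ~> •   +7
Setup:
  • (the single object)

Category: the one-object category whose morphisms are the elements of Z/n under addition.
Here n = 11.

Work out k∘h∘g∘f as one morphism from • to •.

  0 +7≡7 +10≡6 +2≡8 +7≡4  (mod 11)
result: +4

Answer: +4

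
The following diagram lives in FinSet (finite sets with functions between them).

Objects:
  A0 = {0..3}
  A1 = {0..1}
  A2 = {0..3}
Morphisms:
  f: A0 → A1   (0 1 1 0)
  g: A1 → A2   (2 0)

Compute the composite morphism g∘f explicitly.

  0 f→0 g→2
  1 f→1 g→0
  2 f→1 g→0
  3 f→0 g→2
⟦path⟧: (2 0 0 2)

Answer: (2 0 0 2)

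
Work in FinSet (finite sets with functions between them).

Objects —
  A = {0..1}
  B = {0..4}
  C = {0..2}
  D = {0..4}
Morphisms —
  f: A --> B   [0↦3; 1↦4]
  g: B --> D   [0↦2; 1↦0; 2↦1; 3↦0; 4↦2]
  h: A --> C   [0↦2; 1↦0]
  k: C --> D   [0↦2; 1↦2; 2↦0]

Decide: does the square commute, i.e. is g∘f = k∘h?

Path 1 = f;g:
  0 f-->3 g-->0
  1 f-->4 g-->2
  composite₁ = [0↦0; 1↦2]
Path 2 = h;k:
  0 h-->2 k-->0
  1 h-->0 k-->2
  composite₂ = [0↦0; 1↦2]
Equal? equal; square commutes

Answer: COMMUTES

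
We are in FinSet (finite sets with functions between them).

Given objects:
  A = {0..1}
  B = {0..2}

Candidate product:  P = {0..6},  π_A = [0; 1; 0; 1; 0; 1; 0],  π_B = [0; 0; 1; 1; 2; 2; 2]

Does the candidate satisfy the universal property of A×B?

|A|·|B| = 2·3 = 6;  |P| = 7
  → cardinalities differ; no bijection possible.

Answer: NOT A VALID PRODUCT — |P|=7 ≠ |A|·|B|=6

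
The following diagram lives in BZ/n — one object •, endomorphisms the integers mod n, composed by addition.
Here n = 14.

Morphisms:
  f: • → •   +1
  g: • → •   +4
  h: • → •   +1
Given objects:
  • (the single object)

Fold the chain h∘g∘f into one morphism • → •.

Answer: +6

Work:
  0 +1≡1 +4≡5 +1≡6  (mod 14)
⟦path⟧: +6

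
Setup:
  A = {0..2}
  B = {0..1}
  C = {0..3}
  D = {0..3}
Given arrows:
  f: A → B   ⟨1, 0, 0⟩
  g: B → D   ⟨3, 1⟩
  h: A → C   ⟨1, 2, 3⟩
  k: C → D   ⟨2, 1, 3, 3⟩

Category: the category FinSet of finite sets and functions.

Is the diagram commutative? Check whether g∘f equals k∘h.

Answer: COMMUTES

Derivation:
Along f;g (path 1):
  0 f→1 g→1
  1 f→0 g→3
  2 f→0 g→3
  result₁ = ⟨1, 3, 3⟩
Along h;k (path 2):
  0 h→1 k→1
  1 h→2 k→3
  2 h→3 k→3
  result₂ = ⟨1, 3, 3⟩
Equal? equal; square commutes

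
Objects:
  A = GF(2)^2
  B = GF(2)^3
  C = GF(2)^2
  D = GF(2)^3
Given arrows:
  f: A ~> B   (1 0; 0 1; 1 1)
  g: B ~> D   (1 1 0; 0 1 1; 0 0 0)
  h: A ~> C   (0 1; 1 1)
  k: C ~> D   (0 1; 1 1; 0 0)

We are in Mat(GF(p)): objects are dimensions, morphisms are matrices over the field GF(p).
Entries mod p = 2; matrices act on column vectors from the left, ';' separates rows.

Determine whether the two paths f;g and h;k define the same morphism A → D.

Answer: COMMUTES

Trace:
Along f;g (path 1):
  e0=⟨1,0⟩ f~>⟨1,0,1⟩ g~>⟨1,1,0⟩
  e1=⟨0,1⟩ f~>⟨0,1,1⟩ g~>⟨1,0,0⟩
  ⟦path⟧₁ = (1 1; 1 0; 0 0)
Along h;k (path 2):
  e0=⟨1,0⟩ h~>⟨0,1⟩ k~>⟨1,1,0⟩
  e1=⟨0,1⟩ h~>⟨1,1⟩ k~>⟨1,0,0⟩
  ⟦path⟧₂ = (1 1; 1 0; 0 0)
Equal? equal; square commutes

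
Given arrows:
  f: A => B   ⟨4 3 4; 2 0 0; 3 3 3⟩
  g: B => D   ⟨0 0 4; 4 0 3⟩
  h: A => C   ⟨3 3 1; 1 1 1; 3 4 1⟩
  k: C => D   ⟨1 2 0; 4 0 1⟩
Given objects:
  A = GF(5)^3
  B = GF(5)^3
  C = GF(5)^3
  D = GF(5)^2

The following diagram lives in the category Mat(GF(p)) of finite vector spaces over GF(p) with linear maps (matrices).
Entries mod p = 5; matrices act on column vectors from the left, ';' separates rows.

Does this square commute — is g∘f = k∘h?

Answer: DOES NOT COMMUTE

Work:
Along f;g (path 1):
  e0=(1,0,0) f=>(4,2,3) g=>(2,0)
  e1=(0,1,0) f=>(3,0,3) g=>(2,1)
  e2=(0,0,1) f=>(4,0,3) g=>(2,0)
  composite₁ = ⟨2 2 2; 0 1 0⟩
Along h;k (path 2):
  e0=(1,0,0) h=>(3,1,3) k=>(0,0)
  e1=(0,1,0) h=>(3,1,4) k=>(0,1)
  e2=(0,0,1) h=>(1,1,1) k=>(3,0)
  composite₂ = ⟨0 0 3; 0 1 0⟩
Equal? NO — does not commute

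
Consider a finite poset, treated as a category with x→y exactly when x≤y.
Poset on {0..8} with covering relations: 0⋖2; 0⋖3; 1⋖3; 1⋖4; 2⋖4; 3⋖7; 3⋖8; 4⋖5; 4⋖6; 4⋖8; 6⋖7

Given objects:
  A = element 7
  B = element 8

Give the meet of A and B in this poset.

Lower bounds of A=7 and B=8: {0,1,2,3,4}
  maximal lower bounds 3 and 4 are incomparable: neither 3⊑4 nor 4⊑3
→ no greatest lower bound exists

Answer: NO MEET EXISTS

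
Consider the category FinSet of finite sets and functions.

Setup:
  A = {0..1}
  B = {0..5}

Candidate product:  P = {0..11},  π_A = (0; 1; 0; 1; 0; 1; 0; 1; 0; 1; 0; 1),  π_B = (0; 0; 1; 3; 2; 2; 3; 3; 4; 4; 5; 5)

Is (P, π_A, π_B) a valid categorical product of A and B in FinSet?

Answer: NOT A VALID PRODUCT — duplicate pair at indices 7,3

Trace:
|A|·|B| = 2·6 = 12;  |P| = 12
Check the pairing map k ↦ (π_A(k), π_B(k)):
  0 : (0,0)
  1 : (1,0)
  2 : (0,1)
  3 : (1,3)
  4 : (0,2)
  5 : (1,2)
  6 : (0,3)
  7 : (1,3)  ✗ repeats pair of k=3
  8 : (0,4)
  9 : (1,4)
  10 : (0,5)
  11 : (1,5)
distinct pairs in image: 11 / 12 needed
  → (1,3) hit at k=3 and k=7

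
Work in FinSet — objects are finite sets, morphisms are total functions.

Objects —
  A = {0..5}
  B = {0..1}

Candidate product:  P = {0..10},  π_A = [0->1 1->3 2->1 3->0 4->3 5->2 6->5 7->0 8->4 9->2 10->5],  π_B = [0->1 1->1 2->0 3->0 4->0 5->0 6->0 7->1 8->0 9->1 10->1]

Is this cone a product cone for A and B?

|A|·|B| = 6·2 = 12;  |P| = 11
  → cardinalities differ; no bijection possible.

Answer: NOT A VALID PRODUCT — |P|=11 ≠ |A|·|B|=12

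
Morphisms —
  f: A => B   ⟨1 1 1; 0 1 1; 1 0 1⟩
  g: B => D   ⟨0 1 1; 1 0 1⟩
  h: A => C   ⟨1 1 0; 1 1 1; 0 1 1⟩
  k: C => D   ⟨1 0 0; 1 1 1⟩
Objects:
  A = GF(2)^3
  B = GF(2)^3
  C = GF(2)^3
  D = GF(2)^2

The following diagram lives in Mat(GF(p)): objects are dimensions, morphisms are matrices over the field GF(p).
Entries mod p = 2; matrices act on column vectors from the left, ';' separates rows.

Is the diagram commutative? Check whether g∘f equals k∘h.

Along f;g (path 1):
  e0=(1,0,0) f=>(1,0,1) g=>(1,0)
  e1=(0,1,0) f=>(1,1,0) g=>(1,1)
  e2=(0,0,1) f=>(1,1,1) g=>(0,0)
  composite₁ = ⟨1 1 0; 0 1 0⟩
Along h;k (path 2):
  e0=(1,0,0) h=>(1,1,0) k=>(1,0)
  e1=(0,1,0) h=>(1,1,1) k=>(1,1)
  e2=(0,0,1) h=>(0,1,1) k=>(0,0)
  composite₂ = ⟨1 1 0; 0 1 0⟩
Equal? equal; square commutes

Answer: COMMUTES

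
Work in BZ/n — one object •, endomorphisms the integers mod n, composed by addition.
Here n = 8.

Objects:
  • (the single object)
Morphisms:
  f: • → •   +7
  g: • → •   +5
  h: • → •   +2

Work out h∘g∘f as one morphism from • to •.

Answer: +6

Work:
  0 +7≡7 +5≡4 +2≡6  (mod 8)
composite: +6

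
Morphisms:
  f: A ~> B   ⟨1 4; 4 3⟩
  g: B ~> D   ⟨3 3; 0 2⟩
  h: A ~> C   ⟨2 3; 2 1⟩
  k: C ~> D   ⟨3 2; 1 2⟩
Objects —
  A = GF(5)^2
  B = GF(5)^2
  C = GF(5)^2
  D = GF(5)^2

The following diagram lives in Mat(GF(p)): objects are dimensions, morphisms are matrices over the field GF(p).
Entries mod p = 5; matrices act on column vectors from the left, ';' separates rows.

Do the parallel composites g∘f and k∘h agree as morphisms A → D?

Answer: DOES NOT COMMUTE

Trace:
1) trace f;g:
  e0=⟨1,0⟩ f~>⟨1,4⟩ g~>⟨0,3⟩
  e1=⟨0,1⟩ f~>⟨4,3⟩ g~>⟨1,1⟩
  ⟦path⟧₁ = ⟨0 1; 3 1⟩
2) trace h;k:
  e0=⟨1,0⟩ h~>⟨2,2⟩ k~>⟨0,1⟩
  e1=⟨0,1⟩ h~>⟨3,1⟩ k~>⟨1,0⟩
  ⟦path⟧₂ = ⟨0 1; 1 0⟩
Equal? distinct morphisms ✗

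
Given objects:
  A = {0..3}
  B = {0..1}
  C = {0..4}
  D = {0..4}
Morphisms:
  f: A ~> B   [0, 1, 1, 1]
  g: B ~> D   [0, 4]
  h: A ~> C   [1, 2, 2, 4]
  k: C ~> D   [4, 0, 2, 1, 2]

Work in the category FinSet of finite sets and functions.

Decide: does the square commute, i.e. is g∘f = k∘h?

Answer: DOES NOT COMMUTE

Trace:
Along f;g (path 1):
  0 f~>0 g~>0
  1 f~>1 g~>4
  2 f~>1 g~>4
  3 f~>1 g~>4
  composite₁ = [0, 4, 4, 4]
Along h;k (path 2):
  0 h~>1 k~>0
  1 h~>2 k~>2
  2 h~>2 k~>2
  3 h~>4 k~>2
  composite₂ = [0, 2, 2, 2]
Equal? NO — does not commute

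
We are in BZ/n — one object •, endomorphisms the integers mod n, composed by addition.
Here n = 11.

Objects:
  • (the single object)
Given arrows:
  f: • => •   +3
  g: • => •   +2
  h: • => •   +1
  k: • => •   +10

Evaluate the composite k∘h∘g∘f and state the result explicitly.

Answer: +5

Work:
  0 +3≡3 +2≡5 +1≡6 +10≡5  (mod 11)
result: +5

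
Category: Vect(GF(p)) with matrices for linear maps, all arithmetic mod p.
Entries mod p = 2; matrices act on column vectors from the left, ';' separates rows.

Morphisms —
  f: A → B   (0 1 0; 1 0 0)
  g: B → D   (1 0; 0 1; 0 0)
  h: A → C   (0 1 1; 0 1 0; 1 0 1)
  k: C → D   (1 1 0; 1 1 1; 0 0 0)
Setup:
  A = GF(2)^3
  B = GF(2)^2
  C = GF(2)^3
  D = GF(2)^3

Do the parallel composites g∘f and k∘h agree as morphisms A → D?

Along f;g (path 1):
  e0=⟨1,0,0⟩ f→⟨0,1⟩ g→⟨0,1,0⟩
  e1=⟨0,1,0⟩ f→⟨1,0⟩ g→⟨1,0,0⟩
  e2=⟨0,0,1⟩ f→⟨0,0⟩ g→⟨0,0,0⟩
  result₁ = (0 1 0; 1 0 0; 0 0 0)
Along h;k (path 2):
  e0=⟨1,0,0⟩ h→⟨0,0,1⟩ k→⟨0,1,0⟩
  e1=⟨0,1,0⟩ h→⟨1,1,0⟩ k→⟨0,0,0⟩
  e2=⟨0,0,1⟩ h→⟨1,0,1⟩ k→⟨1,0,0⟩
  result₂ = (0 0 1; 1 0 0; 0 0 0)
Equal? distinct morphisms ✗

Answer: DOES NOT COMMUTE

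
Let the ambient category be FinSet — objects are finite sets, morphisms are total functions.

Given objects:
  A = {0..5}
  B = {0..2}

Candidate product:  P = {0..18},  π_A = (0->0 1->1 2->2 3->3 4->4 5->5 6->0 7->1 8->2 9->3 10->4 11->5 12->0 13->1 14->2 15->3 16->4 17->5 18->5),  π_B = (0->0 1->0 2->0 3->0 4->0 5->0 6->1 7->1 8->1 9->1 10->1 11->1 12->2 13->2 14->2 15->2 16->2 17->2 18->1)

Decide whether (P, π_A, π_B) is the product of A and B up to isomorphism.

|A|·|B| = 6·3 = 18;  |P| = 19
  → cardinalities differ; no bijection possible.

Answer: NOT A VALID PRODUCT — |P|=19 ≠ |A|·|B|=18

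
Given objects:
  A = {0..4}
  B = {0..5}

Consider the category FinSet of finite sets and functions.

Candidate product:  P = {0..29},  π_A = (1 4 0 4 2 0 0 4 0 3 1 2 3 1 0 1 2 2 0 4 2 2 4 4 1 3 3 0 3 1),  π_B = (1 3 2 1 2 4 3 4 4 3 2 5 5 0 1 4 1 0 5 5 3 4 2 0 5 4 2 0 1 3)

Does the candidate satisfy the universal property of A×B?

|A|·|B| = 5·6 = 30;  |P| = 30
Check the pairing map k ↦ (π_A(k), π_B(k)):
  0 ↦ (1,1)
  1 ↦ (4,3)
  2 ↦ (0,2)
  3 ↦ (4,1)
  4 ↦ (2,2)
  5 ↦ (0,4)
  6 ↦ (0,3)
  7 ↦ (4,4)
  8 ↦ (0,4)  ✗ repeats pair of k=5
  9 ↦ (3,3)
  10 ↦ (1,2)
  11 ↦ (2,5)
  12 ↦ (3,5)
  13 ↦ (1,0)
  14 ↦ (0,1)
  15 ↦ (1,4)
  16 ↦ (2,1)
  17 ↦ (2,0)
  18 ↦ (0,5)
  19 ↦ (4,5)
  20 ↦ (2,3)
  21 ↦ (2,4)
  22 ↦ (4,2)
  23 ↦ (4,0)
  24 ↦ (1,5)
  25 ↦ (3,4)
  26 ↦ (3,2)
  27 ↦ (0,0)
  28 ↦ (3,1)
  29 ↦ (1,3)
distinct pairs in image: 29 / 30 needed
  → (0,4) hit at k=5 and k=8

Answer: NOT A VALID PRODUCT — duplicate pair at indices 8,5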